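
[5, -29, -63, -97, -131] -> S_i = 5 + -34*i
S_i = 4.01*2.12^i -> [4.01, 8.5, 18.02, 38.21, 81.0]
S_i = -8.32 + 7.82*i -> [-8.32, -0.5, 7.32, 15.14, 22.96]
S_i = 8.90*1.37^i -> [8.9, 12.19, 16.7, 22.89, 31.35]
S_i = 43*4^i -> [43, 172, 688, 2752, 11008]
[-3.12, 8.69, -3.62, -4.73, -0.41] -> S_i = Random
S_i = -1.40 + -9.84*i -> [-1.4, -11.24, -21.08, -30.92, -40.76]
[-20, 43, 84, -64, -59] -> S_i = Random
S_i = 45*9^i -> [45, 405, 3645, 32805, 295245]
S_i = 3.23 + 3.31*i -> [3.23, 6.54, 9.85, 13.16, 16.47]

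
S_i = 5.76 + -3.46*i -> [5.76, 2.3, -1.16, -4.62, -8.08]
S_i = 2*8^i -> [2, 16, 128, 1024, 8192]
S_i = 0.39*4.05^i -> [0.39, 1.58, 6.4, 25.91, 104.93]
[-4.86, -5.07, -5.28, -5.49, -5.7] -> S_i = -4.86 + -0.21*i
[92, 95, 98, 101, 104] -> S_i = 92 + 3*i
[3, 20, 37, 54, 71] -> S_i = 3 + 17*i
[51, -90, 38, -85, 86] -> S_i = Random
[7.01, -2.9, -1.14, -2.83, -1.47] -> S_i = Random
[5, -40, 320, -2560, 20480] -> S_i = 5*-8^i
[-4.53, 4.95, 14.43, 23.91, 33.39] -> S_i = -4.53 + 9.48*i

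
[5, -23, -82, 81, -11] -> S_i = Random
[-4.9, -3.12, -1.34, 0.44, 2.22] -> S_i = -4.90 + 1.78*i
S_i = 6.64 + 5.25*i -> [6.64, 11.89, 17.14, 22.39, 27.64]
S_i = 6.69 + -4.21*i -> [6.69, 2.48, -1.73, -5.94, -10.15]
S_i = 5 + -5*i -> [5, 0, -5, -10, -15]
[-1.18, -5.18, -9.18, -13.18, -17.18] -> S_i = -1.18 + -4.00*i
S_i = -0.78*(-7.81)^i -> [-0.78, 6.09, -47.58, 371.58, -2902.01]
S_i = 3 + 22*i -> [3, 25, 47, 69, 91]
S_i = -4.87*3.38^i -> [-4.87, -16.46, -55.64, -188.05, -635.62]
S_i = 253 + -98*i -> [253, 155, 57, -41, -139]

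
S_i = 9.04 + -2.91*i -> [9.04, 6.13, 3.22, 0.31, -2.6]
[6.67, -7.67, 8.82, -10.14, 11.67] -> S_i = 6.67*(-1.15)^i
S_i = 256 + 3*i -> [256, 259, 262, 265, 268]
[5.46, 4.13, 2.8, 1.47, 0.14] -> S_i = 5.46 + -1.33*i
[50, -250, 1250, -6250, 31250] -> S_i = 50*-5^i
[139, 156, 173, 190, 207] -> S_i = 139 + 17*i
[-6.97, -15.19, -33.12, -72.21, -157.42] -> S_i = -6.97*2.18^i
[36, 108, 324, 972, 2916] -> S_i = 36*3^i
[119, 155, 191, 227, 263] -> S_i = 119 + 36*i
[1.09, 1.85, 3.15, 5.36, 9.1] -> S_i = 1.09*1.70^i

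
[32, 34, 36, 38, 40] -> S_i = 32 + 2*i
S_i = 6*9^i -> [6, 54, 486, 4374, 39366]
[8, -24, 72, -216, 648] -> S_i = 8*-3^i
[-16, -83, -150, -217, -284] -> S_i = -16 + -67*i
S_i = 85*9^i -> [85, 765, 6885, 61965, 557685]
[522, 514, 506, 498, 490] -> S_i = 522 + -8*i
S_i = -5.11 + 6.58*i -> [-5.11, 1.47, 8.05, 14.63, 21.21]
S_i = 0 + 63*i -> [0, 63, 126, 189, 252]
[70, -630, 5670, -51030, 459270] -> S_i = 70*-9^i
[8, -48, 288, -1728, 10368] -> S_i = 8*-6^i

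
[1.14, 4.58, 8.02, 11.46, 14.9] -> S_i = 1.14 + 3.44*i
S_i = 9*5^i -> [9, 45, 225, 1125, 5625]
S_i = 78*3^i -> [78, 234, 702, 2106, 6318]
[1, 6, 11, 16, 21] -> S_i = 1 + 5*i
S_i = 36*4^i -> [36, 144, 576, 2304, 9216]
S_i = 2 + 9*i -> [2, 11, 20, 29, 38]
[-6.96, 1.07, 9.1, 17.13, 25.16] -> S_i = -6.96 + 8.03*i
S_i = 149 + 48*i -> [149, 197, 245, 293, 341]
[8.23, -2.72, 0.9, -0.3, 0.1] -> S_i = 8.23*(-0.33)^i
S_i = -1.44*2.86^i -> [-1.44, -4.12, -11.78, -33.69, -96.34]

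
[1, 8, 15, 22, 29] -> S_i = 1 + 7*i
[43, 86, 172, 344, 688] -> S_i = 43*2^i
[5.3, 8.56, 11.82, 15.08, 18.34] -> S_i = 5.30 + 3.26*i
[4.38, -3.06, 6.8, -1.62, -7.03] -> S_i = Random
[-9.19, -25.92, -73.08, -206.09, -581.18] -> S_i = -9.19*2.82^i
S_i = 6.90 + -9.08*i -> [6.9, -2.18, -11.26, -20.34, -29.42]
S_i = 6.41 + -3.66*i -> [6.41, 2.75, -0.91, -4.57, -8.23]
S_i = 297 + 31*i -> [297, 328, 359, 390, 421]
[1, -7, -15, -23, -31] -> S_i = 1 + -8*i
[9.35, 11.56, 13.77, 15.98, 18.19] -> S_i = 9.35 + 2.21*i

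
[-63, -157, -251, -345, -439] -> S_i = -63 + -94*i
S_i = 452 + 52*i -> [452, 504, 556, 608, 660]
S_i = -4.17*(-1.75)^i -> [-4.17, 7.3, -12.77, 22.35, -39.11]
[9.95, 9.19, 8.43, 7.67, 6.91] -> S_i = 9.95 + -0.76*i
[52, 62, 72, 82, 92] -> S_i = 52 + 10*i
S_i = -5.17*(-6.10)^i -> [-5.17, 31.54, -192.38, 1173.49, -7158.3]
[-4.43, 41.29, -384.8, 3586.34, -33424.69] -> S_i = -4.43*(-9.32)^i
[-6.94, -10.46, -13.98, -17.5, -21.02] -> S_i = -6.94 + -3.52*i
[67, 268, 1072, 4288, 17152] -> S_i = 67*4^i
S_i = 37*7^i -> [37, 259, 1813, 12691, 88837]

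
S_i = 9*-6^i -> [9, -54, 324, -1944, 11664]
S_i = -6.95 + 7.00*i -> [-6.95, 0.05, 7.05, 14.05, 21.05]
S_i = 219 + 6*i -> [219, 225, 231, 237, 243]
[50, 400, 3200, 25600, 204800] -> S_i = 50*8^i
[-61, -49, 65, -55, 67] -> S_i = Random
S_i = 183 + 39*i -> [183, 222, 261, 300, 339]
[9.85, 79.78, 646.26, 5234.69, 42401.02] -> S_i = 9.85*8.10^i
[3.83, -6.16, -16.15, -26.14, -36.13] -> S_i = 3.83 + -9.99*i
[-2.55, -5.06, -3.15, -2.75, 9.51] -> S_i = Random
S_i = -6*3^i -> [-6, -18, -54, -162, -486]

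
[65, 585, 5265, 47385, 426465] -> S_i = 65*9^i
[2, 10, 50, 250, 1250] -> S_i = 2*5^i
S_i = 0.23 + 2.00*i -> [0.23, 2.23, 4.23, 6.23, 8.23]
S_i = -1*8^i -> [-1, -8, -64, -512, -4096]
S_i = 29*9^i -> [29, 261, 2349, 21141, 190269]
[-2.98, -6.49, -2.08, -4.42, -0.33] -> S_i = Random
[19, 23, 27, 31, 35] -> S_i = 19 + 4*i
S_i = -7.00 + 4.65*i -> [-7.0, -2.35, 2.3, 6.95, 11.6]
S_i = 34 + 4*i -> [34, 38, 42, 46, 50]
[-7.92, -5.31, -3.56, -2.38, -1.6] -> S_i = -7.92*0.67^i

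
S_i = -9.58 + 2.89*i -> [-9.58, -6.69, -3.8, -0.91, 1.98]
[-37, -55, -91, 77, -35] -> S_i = Random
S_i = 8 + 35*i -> [8, 43, 78, 113, 148]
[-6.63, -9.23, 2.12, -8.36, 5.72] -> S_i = Random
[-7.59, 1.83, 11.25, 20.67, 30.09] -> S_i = -7.59 + 9.42*i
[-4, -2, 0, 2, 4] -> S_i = -4 + 2*i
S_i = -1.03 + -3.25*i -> [-1.03, -4.28, -7.53, -10.78, -14.03]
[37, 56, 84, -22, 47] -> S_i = Random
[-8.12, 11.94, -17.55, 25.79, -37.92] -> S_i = -8.12*(-1.47)^i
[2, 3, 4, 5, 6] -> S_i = 2 + 1*i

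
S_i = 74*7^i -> [74, 518, 3626, 25382, 177674]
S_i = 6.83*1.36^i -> [6.83, 9.29, 12.63, 17.18, 23.37]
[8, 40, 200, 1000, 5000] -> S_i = 8*5^i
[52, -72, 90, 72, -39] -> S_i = Random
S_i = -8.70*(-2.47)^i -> [-8.7, 21.49, -53.08, 131.1, -323.82]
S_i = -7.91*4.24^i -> [-7.91, -33.54, -142.2, -602.94, -2556.47]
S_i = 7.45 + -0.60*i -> [7.45, 6.85, 6.25, 5.65, 5.05]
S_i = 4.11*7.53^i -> [4.11, 30.95, 233.04, 1754.8, 13213.62]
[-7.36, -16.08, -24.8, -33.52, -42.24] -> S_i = -7.36 + -8.72*i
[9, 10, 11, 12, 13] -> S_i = 9 + 1*i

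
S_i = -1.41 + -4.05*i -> [-1.41, -5.46, -9.51, -13.56, -17.61]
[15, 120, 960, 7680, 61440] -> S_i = 15*8^i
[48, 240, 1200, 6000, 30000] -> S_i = 48*5^i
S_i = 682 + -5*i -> [682, 677, 672, 667, 662]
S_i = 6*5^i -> [6, 30, 150, 750, 3750]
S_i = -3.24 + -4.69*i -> [-3.24, -7.93, -12.62, -17.31, -22.0]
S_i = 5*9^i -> [5, 45, 405, 3645, 32805]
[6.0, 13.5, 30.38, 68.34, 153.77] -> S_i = 6.00*2.25^i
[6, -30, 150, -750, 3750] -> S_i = 6*-5^i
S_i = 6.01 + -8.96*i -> [6.01, -2.95, -11.91, -20.87, -29.83]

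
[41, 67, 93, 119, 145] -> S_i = 41 + 26*i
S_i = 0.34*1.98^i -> [0.34, 0.67, 1.33, 2.64, 5.23]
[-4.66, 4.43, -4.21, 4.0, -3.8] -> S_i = -4.66*(-0.95)^i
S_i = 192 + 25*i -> [192, 217, 242, 267, 292]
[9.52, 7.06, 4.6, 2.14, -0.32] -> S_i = 9.52 + -2.46*i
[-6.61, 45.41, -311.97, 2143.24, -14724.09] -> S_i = -6.61*(-6.87)^i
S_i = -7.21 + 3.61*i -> [-7.21, -3.6, 0.01, 3.62, 7.23]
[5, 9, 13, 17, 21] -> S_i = 5 + 4*i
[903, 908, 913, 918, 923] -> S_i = 903 + 5*i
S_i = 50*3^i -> [50, 150, 450, 1350, 4050]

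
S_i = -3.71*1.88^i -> [-3.71, -6.97, -13.11, -24.65, -46.35]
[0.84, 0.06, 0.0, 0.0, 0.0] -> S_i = 0.84*0.07^i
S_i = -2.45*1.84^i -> [-2.45, -4.51, -8.29, -15.26, -28.08]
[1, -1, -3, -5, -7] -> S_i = 1 + -2*i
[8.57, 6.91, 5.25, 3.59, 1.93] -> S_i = 8.57 + -1.66*i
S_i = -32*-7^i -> [-32, 224, -1568, 10976, -76832]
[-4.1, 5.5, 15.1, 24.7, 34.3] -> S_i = -4.10 + 9.60*i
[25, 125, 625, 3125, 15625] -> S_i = 25*5^i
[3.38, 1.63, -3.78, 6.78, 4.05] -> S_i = Random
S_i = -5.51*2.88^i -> [-5.51, -15.87, -45.7, -131.62, -379.07]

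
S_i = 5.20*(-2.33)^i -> [5.2, -12.12, 28.23, -65.78, 153.26]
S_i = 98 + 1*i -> [98, 99, 100, 101, 102]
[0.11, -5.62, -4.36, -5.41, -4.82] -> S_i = Random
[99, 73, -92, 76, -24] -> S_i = Random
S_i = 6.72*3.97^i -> [6.72, 26.68, 105.91, 420.48, 1669.29]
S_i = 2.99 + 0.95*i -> [2.99, 3.94, 4.89, 5.84, 6.79]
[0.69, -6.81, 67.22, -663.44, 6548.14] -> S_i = 0.69*(-9.87)^i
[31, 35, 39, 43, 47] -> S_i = 31 + 4*i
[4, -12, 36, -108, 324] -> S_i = 4*-3^i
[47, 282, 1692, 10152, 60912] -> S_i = 47*6^i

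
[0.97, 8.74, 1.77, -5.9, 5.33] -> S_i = Random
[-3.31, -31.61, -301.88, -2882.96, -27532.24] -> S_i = -3.31*9.55^i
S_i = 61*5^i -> [61, 305, 1525, 7625, 38125]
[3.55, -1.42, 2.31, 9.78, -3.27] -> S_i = Random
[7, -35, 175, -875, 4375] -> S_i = 7*-5^i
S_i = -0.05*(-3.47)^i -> [-0.05, 0.17, -0.6, 2.09, -7.25]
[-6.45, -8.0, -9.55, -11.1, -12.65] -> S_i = -6.45 + -1.55*i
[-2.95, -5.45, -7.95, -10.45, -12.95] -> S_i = -2.95 + -2.50*i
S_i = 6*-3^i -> [6, -18, 54, -162, 486]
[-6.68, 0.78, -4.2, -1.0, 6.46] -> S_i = Random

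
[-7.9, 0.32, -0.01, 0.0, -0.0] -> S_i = -7.90*(-0.04)^i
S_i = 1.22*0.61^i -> [1.22, 0.74, 0.45, 0.28, 0.17]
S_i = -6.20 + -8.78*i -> [-6.2, -14.98, -23.76, -32.54, -41.32]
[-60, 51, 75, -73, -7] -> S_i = Random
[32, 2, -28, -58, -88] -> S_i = 32 + -30*i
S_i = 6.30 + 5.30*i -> [6.3, 11.6, 16.9, 22.2, 27.5]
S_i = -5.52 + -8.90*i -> [-5.52, -14.42, -23.32, -32.22, -41.12]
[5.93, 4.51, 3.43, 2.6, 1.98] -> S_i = 5.93*0.76^i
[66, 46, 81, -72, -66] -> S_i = Random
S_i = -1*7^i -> [-1, -7, -49, -343, -2401]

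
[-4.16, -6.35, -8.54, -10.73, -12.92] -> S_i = -4.16 + -2.19*i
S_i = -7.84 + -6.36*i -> [-7.84, -14.2, -20.56, -26.92, -33.28]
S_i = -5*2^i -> [-5, -10, -20, -40, -80]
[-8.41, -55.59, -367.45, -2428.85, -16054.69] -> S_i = -8.41*6.61^i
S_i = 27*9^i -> [27, 243, 2187, 19683, 177147]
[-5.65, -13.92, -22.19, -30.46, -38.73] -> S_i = -5.65 + -8.27*i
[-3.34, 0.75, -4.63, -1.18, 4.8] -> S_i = Random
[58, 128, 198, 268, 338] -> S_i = 58 + 70*i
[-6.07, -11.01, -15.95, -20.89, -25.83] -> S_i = -6.07 + -4.94*i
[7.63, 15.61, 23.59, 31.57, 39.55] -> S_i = 7.63 + 7.98*i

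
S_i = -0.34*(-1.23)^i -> [-0.34, 0.42, -0.51, 0.63, -0.78]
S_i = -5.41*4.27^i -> [-5.41, -23.1, -98.64, -421.19, -1798.49]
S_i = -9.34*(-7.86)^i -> [-9.34, 73.41, -577.02, 4535.39, -35648.16]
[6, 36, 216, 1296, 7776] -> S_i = 6*6^i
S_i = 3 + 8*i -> [3, 11, 19, 27, 35]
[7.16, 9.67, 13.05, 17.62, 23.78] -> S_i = 7.16*1.35^i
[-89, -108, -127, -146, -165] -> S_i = -89 + -19*i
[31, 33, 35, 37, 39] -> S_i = 31 + 2*i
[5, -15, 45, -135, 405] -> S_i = 5*-3^i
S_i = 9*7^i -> [9, 63, 441, 3087, 21609]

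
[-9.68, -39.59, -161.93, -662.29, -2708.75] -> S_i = -9.68*4.09^i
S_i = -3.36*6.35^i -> [-3.36, -21.34, -135.48, -860.32, -5463.04]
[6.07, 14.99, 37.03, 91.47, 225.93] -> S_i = 6.07*2.47^i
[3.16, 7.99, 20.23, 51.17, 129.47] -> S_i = 3.16*2.53^i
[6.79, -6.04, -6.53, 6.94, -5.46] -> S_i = Random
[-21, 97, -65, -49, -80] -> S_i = Random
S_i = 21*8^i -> [21, 168, 1344, 10752, 86016]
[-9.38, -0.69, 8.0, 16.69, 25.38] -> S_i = -9.38 + 8.69*i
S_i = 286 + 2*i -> [286, 288, 290, 292, 294]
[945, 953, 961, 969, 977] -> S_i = 945 + 8*i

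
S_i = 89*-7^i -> [89, -623, 4361, -30527, 213689]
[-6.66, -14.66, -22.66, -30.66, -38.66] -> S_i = -6.66 + -8.00*i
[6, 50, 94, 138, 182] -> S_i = 6 + 44*i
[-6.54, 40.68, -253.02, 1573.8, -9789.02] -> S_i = -6.54*(-6.22)^i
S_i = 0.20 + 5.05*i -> [0.2, 5.25, 10.3, 15.35, 20.4]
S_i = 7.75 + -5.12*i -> [7.75, 2.63, -2.49, -7.61, -12.73]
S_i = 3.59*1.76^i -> [3.59, 6.32, 11.12, 19.57, 34.45]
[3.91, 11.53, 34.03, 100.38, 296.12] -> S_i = 3.91*2.95^i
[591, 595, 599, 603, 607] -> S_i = 591 + 4*i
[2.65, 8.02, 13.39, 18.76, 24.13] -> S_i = 2.65 + 5.37*i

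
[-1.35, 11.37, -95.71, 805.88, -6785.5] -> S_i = -1.35*(-8.42)^i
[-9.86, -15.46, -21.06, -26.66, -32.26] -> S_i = -9.86 + -5.60*i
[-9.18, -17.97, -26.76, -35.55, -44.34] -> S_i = -9.18 + -8.79*i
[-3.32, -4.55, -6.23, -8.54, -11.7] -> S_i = -3.32*1.37^i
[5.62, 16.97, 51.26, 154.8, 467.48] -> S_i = 5.62*3.02^i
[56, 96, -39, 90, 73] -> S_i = Random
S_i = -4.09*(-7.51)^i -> [-4.09, 30.72, -230.68, 1732.38, -13010.17]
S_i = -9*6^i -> [-9, -54, -324, -1944, -11664]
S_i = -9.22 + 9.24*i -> [-9.22, 0.02, 9.26, 18.5, 27.74]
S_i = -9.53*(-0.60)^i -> [-9.53, 5.72, -3.43, 2.06, -1.24]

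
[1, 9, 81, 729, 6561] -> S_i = 1*9^i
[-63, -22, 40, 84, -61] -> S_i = Random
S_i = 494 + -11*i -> [494, 483, 472, 461, 450]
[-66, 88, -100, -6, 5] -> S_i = Random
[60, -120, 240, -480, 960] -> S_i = 60*-2^i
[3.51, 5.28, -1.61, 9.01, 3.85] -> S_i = Random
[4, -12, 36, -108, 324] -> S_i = 4*-3^i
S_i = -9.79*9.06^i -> [-9.79, -88.7, -803.6, -7280.6, -65962.25]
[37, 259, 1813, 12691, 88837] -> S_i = 37*7^i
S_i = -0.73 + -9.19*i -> [-0.73, -9.92, -19.11, -28.3, -37.49]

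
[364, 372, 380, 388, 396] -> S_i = 364 + 8*i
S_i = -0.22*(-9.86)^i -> [-0.22, 2.17, -21.39, 210.89, -2079.36]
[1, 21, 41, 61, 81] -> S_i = 1 + 20*i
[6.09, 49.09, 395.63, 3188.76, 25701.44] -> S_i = 6.09*8.06^i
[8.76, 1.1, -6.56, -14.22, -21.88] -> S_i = 8.76 + -7.66*i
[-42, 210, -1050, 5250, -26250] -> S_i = -42*-5^i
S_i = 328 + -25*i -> [328, 303, 278, 253, 228]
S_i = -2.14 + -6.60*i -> [-2.14, -8.74, -15.34, -21.94, -28.54]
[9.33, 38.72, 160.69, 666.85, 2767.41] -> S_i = 9.33*4.15^i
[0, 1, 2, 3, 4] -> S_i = 0 + 1*i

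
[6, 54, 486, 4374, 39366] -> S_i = 6*9^i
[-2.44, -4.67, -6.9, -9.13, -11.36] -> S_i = -2.44 + -2.23*i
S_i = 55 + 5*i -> [55, 60, 65, 70, 75]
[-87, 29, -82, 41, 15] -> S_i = Random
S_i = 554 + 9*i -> [554, 563, 572, 581, 590]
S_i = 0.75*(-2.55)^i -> [0.75, -1.91, 4.88, -12.44, 31.71]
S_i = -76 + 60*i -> [-76, -16, 44, 104, 164]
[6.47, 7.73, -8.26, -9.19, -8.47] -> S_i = Random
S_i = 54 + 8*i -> [54, 62, 70, 78, 86]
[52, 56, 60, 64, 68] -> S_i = 52 + 4*i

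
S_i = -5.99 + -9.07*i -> [-5.99, -15.06, -24.13, -33.2, -42.27]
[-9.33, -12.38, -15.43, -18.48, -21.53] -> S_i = -9.33 + -3.05*i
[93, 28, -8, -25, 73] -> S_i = Random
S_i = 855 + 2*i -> [855, 857, 859, 861, 863]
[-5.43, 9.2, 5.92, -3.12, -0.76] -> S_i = Random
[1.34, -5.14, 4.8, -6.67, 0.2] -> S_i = Random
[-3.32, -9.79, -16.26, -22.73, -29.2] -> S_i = -3.32 + -6.47*i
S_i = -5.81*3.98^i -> [-5.81, -23.12, -92.03, -366.29, -1457.84]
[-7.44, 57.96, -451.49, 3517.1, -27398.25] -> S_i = -7.44*(-7.79)^i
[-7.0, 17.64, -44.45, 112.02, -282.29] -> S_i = -7.00*(-2.52)^i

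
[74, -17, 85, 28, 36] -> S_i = Random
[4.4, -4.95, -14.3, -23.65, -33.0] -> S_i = 4.40 + -9.35*i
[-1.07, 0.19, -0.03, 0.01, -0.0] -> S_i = -1.07*(-0.18)^i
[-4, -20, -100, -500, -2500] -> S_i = -4*5^i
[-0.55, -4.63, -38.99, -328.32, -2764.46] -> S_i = -0.55*8.42^i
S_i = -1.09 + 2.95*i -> [-1.09, 1.86, 4.81, 7.76, 10.71]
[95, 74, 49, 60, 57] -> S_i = Random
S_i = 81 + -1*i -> [81, 80, 79, 78, 77]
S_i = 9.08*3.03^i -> [9.08, 27.51, 83.36, 252.59, 765.34]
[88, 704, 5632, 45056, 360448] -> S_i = 88*8^i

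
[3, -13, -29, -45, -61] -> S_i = 3 + -16*i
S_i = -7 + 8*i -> [-7, 1, 9, 17, 25]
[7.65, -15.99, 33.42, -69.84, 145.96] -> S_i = 7.65*(-2.09)^i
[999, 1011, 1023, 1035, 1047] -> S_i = 999 + 12*i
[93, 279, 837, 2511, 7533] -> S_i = 93*3^i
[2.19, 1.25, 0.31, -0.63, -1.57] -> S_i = 2.19 + -0.94*i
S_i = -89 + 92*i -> [-89, 3, 95, 187, 279]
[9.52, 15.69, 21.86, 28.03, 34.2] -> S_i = 9.52 + 6.17*i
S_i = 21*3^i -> [21, 63, 189, 567, 1701]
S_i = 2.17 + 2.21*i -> [2.17, 4.38, 6.59, 8.8, 11.01]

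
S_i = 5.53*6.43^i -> [5.53, 35.56, 228.64, 1470.14, 9452.99]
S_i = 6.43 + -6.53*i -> [6.43, -0.1, -6.63, -13.16, -19.69]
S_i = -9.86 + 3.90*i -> [-9.86, -5.96, -2.06, 1.84, 5.74]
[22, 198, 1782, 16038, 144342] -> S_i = 22*9^i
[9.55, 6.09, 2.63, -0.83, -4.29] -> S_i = 9.55 + -3.46*i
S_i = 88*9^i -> [88, 792, 7128, 64152, 577368]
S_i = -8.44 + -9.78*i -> [-8.44, -18.22, -28.0, -37.78, -47.56]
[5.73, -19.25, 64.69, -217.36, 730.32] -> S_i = 5.73*(-3.36)^i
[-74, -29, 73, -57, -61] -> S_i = Random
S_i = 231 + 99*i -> [231, 330, 429, 528, 627]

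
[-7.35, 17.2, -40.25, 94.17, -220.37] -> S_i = -7.35*(-2.34)^i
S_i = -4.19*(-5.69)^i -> [-4.19, 23.84, -135.66, 771.88, -4392.01]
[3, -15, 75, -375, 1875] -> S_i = 3*-5^i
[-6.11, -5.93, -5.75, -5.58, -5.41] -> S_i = -6.11*0.97^i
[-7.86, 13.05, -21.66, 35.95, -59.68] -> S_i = -7.86*(-1.66)^i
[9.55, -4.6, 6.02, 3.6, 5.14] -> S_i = Random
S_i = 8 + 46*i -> [8, 54, 100, 146, 192]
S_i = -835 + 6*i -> [-835, -829, -823, -817, -811]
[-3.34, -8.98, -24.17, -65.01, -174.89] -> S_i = -3.34*2.69^i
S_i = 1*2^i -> [1, 2, 4, 8, 16]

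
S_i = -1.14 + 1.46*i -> [-1.14, 0.32, 1.78, 3.24, 4.7]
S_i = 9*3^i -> [9, 27, 81, 243, 729]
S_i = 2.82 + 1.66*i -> [2.82, 4.48, 6.14, 7.8, 9.46]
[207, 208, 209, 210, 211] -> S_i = 207 + 1*i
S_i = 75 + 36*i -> [75, 111, 147, 183, 219]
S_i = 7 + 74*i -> [7, 81, 155, 229, 303]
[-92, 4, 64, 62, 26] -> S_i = Random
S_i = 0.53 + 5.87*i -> [0.53, 6.4, 12.27, 18.14, 24.01]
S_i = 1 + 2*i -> [1, 3, 5, 7, 9]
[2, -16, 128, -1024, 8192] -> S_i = 2*-8^i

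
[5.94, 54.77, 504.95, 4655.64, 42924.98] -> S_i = 5.94*9.22^i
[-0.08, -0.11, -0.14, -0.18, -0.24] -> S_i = -0.08*1.32^i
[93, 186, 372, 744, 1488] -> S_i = 93*2^i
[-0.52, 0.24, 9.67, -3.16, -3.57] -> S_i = Random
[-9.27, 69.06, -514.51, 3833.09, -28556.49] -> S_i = -9.27*(-7.45)^i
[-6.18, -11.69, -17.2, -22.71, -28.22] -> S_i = -6.18 + -5.51*i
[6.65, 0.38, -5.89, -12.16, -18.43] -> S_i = 6.65 + -6.27*i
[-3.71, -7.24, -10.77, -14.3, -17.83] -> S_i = -3.71 + -3.53*i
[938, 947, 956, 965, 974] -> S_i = 938 + 9*i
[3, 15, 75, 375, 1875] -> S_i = 3*5^i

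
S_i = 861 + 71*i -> [861, 932, 1003, 1074, 1145]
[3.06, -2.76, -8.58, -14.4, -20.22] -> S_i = 3.06 + -5.82*i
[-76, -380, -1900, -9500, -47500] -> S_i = -76*5^i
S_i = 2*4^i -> [2, 8, 32, 128, 512]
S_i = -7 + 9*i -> [-7, 2, 11, 20, 29]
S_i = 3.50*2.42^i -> [3.5, 8.47, 20.5, 49.6, 120.04]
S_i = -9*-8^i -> [-9, 72, -576, 4608, -36864]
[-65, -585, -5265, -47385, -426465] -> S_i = -65*9^i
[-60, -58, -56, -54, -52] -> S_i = -60 + 2*i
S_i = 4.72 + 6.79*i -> [4.72, 11.51, 18.3, 25.09, 31.88]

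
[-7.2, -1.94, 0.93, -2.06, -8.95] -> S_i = Random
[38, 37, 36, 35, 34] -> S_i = 38 + -1*i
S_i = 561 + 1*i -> [561, 562, 563, 564, 565]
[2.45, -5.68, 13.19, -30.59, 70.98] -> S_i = 2.45*(-2.32)^i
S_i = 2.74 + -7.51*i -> [2.74, -4.77, -12.28, -19.79, -27.3]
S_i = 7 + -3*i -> [7, 4, 1, -2, -5]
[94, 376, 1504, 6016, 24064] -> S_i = 94*4^i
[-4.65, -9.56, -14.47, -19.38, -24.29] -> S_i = -4.65 + -4.91*i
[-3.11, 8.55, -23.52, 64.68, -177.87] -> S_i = -3.11*(-2.75)^i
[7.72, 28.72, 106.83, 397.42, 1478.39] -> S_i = 7.72*3.72^i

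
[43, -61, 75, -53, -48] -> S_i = Random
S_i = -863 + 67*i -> [-863, -796, -729, -662, -595]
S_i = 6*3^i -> [6, 18, 54, 162, 486]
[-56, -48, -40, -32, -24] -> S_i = -56 + 8*i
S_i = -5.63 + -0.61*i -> [-5.63, -6.24, -6.85, -7.46, -8.07]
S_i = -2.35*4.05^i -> [-2.35, -9.52, -38.55, -156.11, -632.25]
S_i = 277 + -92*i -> [277, 185, 93, 1, -91]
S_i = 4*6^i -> [4, 24, 144, 864, 5184]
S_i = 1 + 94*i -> [1, 95, 189, 283, 377]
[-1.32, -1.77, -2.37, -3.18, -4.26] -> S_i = -1.32*1.34^i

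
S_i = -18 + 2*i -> [-18, -16, -14, -12, -10]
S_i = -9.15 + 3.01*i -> [-9.15, -6.14, -3.13, -0.12, 2.89]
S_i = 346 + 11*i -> [346, 357, 368, 379, 390]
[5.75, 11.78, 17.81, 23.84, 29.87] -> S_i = 5.75 + 6.03*i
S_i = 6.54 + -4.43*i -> [6.54, 2.11, -2.32, -6.75, -11.18]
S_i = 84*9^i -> [84, 756, 6804, 61236, 551124]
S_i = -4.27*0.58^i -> [-4.27, -2.48, -1.44, -0.83, -0.48]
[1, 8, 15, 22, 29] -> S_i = 1 + 7*i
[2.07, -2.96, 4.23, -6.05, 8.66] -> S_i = 2.07*(-1.43)^i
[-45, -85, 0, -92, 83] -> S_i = Random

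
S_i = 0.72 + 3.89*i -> [0.72, 4.61, 8.5, 12.39, 16.28]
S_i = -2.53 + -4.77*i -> [-2.53, -7.3, -12.07, -16.84, -21.61]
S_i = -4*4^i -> [-4, -16, -64, -256, -1024]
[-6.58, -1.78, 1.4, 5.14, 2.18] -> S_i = Random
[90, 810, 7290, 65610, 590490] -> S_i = 90*9^i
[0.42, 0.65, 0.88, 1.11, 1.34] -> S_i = 0.42 + 0.23*i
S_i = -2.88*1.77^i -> [-2.88, -5.1, -9.02, -15.97, -28.27]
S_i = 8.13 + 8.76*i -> [8.13, 16.89, 25.65, 34.41, 43.17]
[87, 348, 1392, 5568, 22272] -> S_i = 87*4^i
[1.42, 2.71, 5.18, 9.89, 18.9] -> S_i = 1.42*1.91^i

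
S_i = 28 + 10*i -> [28, 38, 48, 58, 68]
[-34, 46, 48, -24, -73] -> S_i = Random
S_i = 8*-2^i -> [8, -16, 32, -64, 128]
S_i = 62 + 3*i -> [62, 65, 68, 71, 74]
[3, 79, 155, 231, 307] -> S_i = 3 + 76*i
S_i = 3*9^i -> [3, 27, 243, 2187, 19683]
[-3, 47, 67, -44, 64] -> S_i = Random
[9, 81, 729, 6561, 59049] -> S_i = 9*9^i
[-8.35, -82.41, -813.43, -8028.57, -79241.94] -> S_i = -8.35*9.87^i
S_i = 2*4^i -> [2, 8, 32, 128, 512]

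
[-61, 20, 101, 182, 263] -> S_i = -61 + 81*i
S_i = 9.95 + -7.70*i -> [9.95, 2.25, -5.45, -13.15, -20.85]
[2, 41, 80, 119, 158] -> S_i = 2 + 39*i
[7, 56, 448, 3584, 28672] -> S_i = 7*8^i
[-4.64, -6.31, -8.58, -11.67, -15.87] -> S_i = -4.64*1.36^i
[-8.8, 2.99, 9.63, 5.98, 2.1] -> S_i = Random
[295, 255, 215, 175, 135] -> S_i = 295 + -40*i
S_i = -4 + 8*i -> [-4, 4, 12, 20, 28]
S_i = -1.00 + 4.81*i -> [-1.0, 3.81, 8.62, 13.43, 18.24]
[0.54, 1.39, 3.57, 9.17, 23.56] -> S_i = 0.54*2.57^i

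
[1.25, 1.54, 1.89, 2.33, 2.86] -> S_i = 1.25*1.23^i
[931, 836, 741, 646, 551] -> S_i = 931 + -95*i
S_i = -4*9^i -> [-4, -36, -324, -2916, -26244]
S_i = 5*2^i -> [5, 10, 20, 40, 80]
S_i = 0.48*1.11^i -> [0.48, 0.53, 0.59, 0.66, 0.73]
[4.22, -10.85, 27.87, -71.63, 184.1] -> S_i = 4.22*(-2.57)^i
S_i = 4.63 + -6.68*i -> [4.63, -2.05, -8.73, -15.41, -22.09]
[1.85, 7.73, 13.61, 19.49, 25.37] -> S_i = 1.85 + 5.88*i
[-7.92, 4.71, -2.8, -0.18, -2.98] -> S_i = Random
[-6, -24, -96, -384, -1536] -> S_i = -6*4^i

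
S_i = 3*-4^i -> [3, -12, 48, -192, 768]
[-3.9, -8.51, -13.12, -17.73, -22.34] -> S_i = -3.90 + -4.61*i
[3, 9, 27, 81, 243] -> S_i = 3*3^i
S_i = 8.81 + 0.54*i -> [8.81, 9.35, 9.89, 10.43, 10.97]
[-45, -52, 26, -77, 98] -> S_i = Random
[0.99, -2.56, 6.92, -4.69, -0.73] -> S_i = Random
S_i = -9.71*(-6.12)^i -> [-9.71, 59.43, -363.68, 2225.74, -13621.5]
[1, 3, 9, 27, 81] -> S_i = 1*3^i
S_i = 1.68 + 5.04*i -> [1.68, 6.72, 11.76, 16.8, 21.84]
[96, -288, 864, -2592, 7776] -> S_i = 96*-3^i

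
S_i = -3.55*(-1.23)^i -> [-3.55, 4.37, -5.37, 6.61, -8.13]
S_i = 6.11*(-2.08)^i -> [6.11, -12.71, 26.43, -54.98, 114.37]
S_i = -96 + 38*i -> [-96, -58, -20, 18, 56]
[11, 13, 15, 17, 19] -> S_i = 11 + 2*i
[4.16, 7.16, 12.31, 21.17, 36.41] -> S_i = 4.16*1.72^i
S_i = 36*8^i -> [36, 288, 2304, 18432, 147456]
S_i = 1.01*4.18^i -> [1.01, 4.22, 17.65, 73.76, 308.34]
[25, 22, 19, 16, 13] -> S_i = 25 + -3*i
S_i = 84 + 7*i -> [84, 91, 98, 105, 112]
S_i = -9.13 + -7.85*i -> [-9.13, -16.98, -24.83, -32.68, -40.53]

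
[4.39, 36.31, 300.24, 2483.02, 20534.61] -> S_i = 4.39*8.27^i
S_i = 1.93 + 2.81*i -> [1.93, 4.74, 7.55, 10.36, 13.17]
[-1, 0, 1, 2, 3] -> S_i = -1 + 1*i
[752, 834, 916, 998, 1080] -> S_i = 752 + 82*i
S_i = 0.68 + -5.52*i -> [0.68, -4.84, -10.36, -15.88, -21.4]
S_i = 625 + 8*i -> [625, 633, 641, 649, 657]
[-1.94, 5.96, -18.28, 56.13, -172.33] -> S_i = -1.94*(-3.07)^i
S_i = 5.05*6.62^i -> [5.05, 33.43, 221.31, 1465.09, 9698.92]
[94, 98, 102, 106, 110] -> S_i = 94 + 4*i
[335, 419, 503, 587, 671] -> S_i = 335 + 84*i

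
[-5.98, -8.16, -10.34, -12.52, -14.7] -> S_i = -5.98 + -2.18*i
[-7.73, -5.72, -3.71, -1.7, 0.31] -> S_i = -7.73 + 2.01*i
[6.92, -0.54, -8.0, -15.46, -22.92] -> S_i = 6.92 + -7.46*i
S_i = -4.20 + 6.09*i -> [-4.2, 1.89, 7.98, 14.07, 20.16]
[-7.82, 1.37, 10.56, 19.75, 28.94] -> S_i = -7.82 + 9.19*i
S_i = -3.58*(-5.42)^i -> [-3.58, 19.4, -105.17, 570.01, -3089.44]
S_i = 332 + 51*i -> [332, 383, 434, 485, 536]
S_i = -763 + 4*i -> [-763, -759, -755, -751, -747]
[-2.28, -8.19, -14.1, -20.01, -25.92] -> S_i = -2.28 + -5.91*i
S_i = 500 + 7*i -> [500, 507, 514, 521, 528]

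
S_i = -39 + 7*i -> [-39, -32, -25, -18, -11]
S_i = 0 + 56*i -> [0, 56, 112, 168, 224]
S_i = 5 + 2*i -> [5, 7, 9, 11, 13]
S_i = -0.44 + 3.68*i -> [-0.44, 3.24, 6.92, 10.6, 14.28]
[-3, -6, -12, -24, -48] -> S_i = -3*2^i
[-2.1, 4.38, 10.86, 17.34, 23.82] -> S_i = -2.10 + 6.48*i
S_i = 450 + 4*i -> [450, 454, 458, 462, 466]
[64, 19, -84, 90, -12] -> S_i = Random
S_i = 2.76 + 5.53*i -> [2.76, 8.29, 13.82, 19.35, 24.88]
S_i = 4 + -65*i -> [4, -61, -126, -191, -256]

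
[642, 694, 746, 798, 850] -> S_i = 642 + 52*i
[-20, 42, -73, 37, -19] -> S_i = Random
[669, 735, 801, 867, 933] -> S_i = 669 + 66*i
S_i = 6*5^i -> [6, 30, 150, 750, 3750]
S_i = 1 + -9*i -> [1, -8, -17, -26, -35]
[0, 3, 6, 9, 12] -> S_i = 0 + 3*i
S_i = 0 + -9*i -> [0, -9, -18, -27, -36]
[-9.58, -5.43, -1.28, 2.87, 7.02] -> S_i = -9.58 + 4.15*i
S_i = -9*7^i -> [-9, -63, -441, -3087, -21609]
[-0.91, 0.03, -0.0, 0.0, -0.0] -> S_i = -0.91*(-0.03)^i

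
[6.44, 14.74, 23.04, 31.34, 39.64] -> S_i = 6.44 + 8.30*i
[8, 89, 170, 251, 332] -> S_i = 8 + 81*i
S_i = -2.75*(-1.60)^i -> [-2.75, 4.4, -7.04, 11.26, -18.02]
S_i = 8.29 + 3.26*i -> [8.29, 11.55, 14.81, 18.07, 21.33]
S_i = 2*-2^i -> [2, -4, 8, -16, 32]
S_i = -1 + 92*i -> [-1, 91, 183, 275, 367]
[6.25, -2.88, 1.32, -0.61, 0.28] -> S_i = 6.25*(-0.46)^i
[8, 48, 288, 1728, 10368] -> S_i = 8*6^i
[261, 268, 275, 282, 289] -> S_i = 261 + 7*i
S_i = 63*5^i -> [63, 315, 1575, 7875, 39375]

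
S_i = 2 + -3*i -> [2, -1, -4, -7, -10]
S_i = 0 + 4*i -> [0, 4, 8, 12, 16]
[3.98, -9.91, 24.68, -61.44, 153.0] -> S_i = 3.98*(-2.49)^i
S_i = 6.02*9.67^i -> [6.02, 58.21, 562.92, 5443.47, 52638.36]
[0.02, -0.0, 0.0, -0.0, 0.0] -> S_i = 0.02*(-0.13)^i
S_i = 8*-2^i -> [8, -16, 32, -64, 128]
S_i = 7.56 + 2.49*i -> [7.56, 10.05, 12.54, 15.03, 17.52]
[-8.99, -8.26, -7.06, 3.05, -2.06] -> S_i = Random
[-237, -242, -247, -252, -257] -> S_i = -237 + -5*i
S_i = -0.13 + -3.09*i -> [-0.13, -3.22, -6.31, -9.4, -12.49]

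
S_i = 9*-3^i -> [9, -27, 81, -243, 729]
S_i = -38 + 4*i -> [-38, -34, -30, -26, -22]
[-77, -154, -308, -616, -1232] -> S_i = -77*2^i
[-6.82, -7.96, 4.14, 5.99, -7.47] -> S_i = Random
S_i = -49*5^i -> [-49, -245, -1225, -6125, -30625]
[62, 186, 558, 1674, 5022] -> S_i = 62*3^i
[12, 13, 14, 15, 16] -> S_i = 12 + 1*i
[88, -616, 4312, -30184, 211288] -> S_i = 88*-7^i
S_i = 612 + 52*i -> [612, 664, 716, 768, 820]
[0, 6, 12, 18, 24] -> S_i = 0 + 6*i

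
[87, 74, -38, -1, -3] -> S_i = Random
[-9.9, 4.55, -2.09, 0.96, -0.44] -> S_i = -9.90*(-0.46)^i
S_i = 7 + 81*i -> [7, 88, 169, 250, 331]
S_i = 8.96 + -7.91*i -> [8.96, 1.05, -6.86, -14.77, -22.68]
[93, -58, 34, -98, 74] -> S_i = Random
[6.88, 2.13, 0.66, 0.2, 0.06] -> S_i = 6.88*0.31^i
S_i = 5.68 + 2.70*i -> [5.68, 8.38, 11.08, 13.78, 16.48]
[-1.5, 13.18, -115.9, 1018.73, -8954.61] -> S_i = -1.50*(-8.79)^i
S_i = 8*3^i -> [8, 24, 72, 216, 648]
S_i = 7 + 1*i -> [7, 8, 9, 10, 11]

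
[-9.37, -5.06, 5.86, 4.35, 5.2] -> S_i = Random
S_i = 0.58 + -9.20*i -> [0.58, -8.62, -17.82, -27.02, -36.22]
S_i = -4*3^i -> [-4, -12, -36, -108, -324]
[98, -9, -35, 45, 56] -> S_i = Random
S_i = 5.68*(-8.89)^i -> [5.68, -50.5, 448.9, -3990.74, 35477.69]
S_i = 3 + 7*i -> [3, 10, 17, 24, 31]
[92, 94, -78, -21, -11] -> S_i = Random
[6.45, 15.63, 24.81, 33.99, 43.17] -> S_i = 6.45 + 9.18*i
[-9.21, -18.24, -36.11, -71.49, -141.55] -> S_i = -9.21*1.98^i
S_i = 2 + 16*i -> [2, 18, 34, 50, 66]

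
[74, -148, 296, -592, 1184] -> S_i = 74*-2^i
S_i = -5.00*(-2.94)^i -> [-5.0, 14.7, -43.22, 127.06, -373.56]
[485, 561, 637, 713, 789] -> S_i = 485 + 76*i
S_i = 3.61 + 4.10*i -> [3.61, 7.71, 11.81, 15.91, 20.01]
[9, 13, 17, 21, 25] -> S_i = 9 + 4*i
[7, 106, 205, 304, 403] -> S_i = 7 + 99*i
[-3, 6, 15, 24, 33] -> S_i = -3 + 9*i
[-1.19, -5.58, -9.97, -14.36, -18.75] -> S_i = -1.19 + -4.39*i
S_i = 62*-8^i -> [62, -496, 3968, -31744, 253952]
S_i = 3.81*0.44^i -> [3.81, 1.68, 0.74, 0.32, 0.14]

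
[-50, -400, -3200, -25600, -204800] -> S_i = -50*8^i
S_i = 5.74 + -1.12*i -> [5.74, 4.62, 3.5, 2.38, 1.26]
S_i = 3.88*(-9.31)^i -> [3.88, -36.12, 336.3, -3130.98, 29149.46]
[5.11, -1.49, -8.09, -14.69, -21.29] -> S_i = 5.11 + -6.60*i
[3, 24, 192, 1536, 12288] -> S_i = 3*8^i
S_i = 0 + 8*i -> [0, 8, 16, 24, 32]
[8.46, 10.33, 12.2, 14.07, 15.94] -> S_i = 8.46 + 1.87*i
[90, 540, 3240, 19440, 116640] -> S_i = 90*6^i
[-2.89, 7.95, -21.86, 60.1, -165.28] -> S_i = -2.89*(-2.75)^i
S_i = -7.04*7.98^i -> [-7.04, -56.18, -448.31, -3577.51, -28548.56]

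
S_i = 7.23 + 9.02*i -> [7.23, 16.25, 25.27, 34.29, 43.31]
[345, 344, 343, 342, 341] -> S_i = 345 + -1*i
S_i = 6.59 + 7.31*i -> [6.59, 13.9, 21.21, 28.52, 35.83]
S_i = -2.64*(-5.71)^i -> [-2.64, 15.07, -86.07, 491.49, -2806.39]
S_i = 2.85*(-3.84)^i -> [2.85, -10.94, 42.02, -161.38, 619.68]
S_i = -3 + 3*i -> [-3, 0, 3, 6, 9]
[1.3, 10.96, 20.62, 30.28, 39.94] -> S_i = 1.30 + 9.66*i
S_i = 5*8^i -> [5, 40, 320, 2560, 20480]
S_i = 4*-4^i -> [4, -16, 64, -256, 1024]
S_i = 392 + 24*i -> [392, 416, 440, 464, 488]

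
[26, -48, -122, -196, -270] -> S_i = 26 + -74*i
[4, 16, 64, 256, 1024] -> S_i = 4*4^i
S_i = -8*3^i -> [-8, -24, -72, -216, -648]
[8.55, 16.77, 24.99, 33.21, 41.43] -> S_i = 8.55 + 8.22*i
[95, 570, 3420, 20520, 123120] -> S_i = 95*6^i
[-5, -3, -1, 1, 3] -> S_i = -5 + 2*i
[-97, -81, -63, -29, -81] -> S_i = Random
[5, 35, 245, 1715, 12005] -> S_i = 5*7^i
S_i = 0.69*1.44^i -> [0.69, 0.99, 1.43, 2.06, 2.97]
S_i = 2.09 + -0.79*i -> [2.09, 1.3, 0.51, -0.28, -1.07]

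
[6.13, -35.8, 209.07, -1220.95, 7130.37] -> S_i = 6.13*(-5.84)^i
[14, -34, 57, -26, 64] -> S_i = Random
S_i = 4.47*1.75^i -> [4.47, 7.82, 13.69, 23.96, 41.92]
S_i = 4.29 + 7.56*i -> [4.29, 11.85, 19.41, 26.97, 34.53]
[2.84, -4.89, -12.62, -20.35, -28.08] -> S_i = 2.84 + -7.73*i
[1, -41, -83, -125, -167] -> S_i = 1 + -42*i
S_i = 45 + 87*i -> [45, 132, 219, 306, 393]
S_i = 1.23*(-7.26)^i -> [1.23, -8.93, 64.83, -470.67, 3417.05]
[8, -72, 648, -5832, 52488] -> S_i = 8*-9^i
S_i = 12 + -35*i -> [12, -23, -58, -93, -128]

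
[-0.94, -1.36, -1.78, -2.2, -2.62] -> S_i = -0.94 + -0.42*i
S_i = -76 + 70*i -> [-76, -6, 64, 134, 204]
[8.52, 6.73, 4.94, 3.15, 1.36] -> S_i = 8.52 + -1.79*i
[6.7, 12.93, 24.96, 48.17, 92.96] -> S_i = 6.70*1.93^i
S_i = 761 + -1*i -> [761, 760, 759, 758, 757]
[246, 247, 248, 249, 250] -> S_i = 246 + 1*i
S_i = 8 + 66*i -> [8, 74, 140, 206, 272]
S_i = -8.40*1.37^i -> [-8.4, -11.51, -15.77, -21.6, -29.59]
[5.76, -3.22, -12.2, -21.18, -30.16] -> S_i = 5.76 + -8.98*i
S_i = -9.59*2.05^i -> [-9.59, -19.66, -40.3, -82.62, -169.37]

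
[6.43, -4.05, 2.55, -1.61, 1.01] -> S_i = 6.43*(-0.63)^i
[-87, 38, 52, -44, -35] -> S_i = Random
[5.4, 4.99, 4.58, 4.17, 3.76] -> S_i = 5.40 + -0.41*i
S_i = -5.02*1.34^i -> [-5.02, -6.73, -9.01, -12.08, -16.19]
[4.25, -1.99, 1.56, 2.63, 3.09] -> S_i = Random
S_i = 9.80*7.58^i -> [9.8, 74.28, 563.07, 4268.09, 32352.13]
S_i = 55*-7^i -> [55, -385, 2695, -18865, 132055]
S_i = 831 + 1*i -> [831, 832, 833, 834, 835]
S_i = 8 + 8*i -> [8, 16, 24, 32, 40]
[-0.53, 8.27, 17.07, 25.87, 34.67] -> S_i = -0.53 + 8.80*i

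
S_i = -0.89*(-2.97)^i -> [-0.89, 2.64, -7.85, 23.32, -69.25]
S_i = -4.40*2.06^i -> [-4.4, -9.06, -18.67, -38.46, -79.24]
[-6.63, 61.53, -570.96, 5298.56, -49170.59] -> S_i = -6.63*(-9.28)^i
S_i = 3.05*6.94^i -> [3.05, 21.17, 146.9, 1019.48, 7075.18]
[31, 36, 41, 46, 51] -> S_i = 31 + 5*i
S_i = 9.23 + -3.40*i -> [9.23, 5.83, 2.43, -0.97, -4.37]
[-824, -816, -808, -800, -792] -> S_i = -824 + 8*i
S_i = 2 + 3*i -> [2, 5, 8, 11, 14]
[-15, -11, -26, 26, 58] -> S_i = Random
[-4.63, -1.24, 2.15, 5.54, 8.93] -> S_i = -4.63 + 3.39*i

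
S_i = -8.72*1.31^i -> [-8.72, -11.42, -14.96, -19.6, -25.68]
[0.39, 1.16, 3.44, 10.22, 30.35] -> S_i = 0.39*2.97^i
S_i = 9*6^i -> [9, 54, 324, 1944, 11664]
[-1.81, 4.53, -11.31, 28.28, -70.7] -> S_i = -1.81*(-2.50)^i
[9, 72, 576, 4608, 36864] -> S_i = 9*8^i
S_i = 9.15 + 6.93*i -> [9.15, 16.08, 23.01, 29.94, 36.87]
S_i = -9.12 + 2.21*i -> [-9.12, -6.91, -4.7, -2.49, -0.28]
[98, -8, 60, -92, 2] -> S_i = Random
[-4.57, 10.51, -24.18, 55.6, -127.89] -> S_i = -4.57*(-2.30)^i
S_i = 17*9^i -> [17, 153, 1377, 12393, 111537]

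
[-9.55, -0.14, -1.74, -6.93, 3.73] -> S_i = Random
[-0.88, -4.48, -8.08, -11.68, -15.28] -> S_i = -0.88 + -3.60*i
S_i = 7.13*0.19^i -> [7.13, 1.35, 0.26, 0.05, 0.01]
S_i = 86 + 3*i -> [86, 89, 92, 95, 98]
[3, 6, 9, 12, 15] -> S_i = 3 + 3*i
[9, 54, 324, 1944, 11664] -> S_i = 9*6^i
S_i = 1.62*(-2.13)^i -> [1.62, -3.45, 7.35, -15.66, 33.35]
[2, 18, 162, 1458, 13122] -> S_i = 2*9^i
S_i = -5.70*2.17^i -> [-5.7, -12.37, -26.84, -58.24, -126.39]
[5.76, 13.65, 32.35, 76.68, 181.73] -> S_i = 5.76*2.37^i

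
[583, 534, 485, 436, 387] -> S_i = 583 + -49*i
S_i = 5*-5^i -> [5, -25, 125, -625, 3125]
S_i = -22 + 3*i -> [-22, -19, -16, -13, -10]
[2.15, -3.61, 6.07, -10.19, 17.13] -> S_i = 2.15*(-1.68)^i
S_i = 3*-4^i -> [3, -12, 48, -192, 768]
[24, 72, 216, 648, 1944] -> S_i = 24*3^i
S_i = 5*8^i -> [5, 40, 320, 2560, 20480]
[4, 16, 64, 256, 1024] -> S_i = 4*4^i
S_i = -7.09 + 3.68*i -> [-7.09, -3.41, 0.27, 3.95, 7.63]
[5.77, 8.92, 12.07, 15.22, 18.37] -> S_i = 5.77 + 3.15*i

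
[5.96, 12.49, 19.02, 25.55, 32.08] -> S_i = 5.96 + 6.53*i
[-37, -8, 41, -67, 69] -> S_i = Random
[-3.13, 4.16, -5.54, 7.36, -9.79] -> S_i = -3.13*(-1.33)^i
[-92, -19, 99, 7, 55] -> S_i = Random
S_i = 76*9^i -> [76, 684, 6156, 55404, 498636]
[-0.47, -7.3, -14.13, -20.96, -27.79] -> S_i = -0.47 + -6.83*i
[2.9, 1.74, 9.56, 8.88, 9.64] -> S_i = Random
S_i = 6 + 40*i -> [6, 46, 86, 126, 166]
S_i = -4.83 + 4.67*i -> [-4.83, -0.16, 4.51, 9.18, 13.85]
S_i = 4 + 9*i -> [4, 13, 22, 31, 40]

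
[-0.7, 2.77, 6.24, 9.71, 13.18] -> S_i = -0.70 + 3.47*i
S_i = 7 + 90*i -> [7, 97, 187, 277, 367]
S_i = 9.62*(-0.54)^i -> [9.62, -5.19, 2.81, -1.51, 0.82]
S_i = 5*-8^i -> [5, -40, 320, -2560, 20480]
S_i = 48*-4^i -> [48, -192, 768, -3072, 12288]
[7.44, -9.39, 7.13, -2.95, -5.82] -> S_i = Random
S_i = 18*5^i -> [18, 90, 450, 2250, 11250]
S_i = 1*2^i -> [1, 2, 4, 8, 16]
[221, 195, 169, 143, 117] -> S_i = 221 + -26*i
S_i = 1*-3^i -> [1, -3, 9, -27, 81]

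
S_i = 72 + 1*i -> [72, 73, 74, 75, 76]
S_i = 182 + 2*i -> [182, 184, 186, 188, 190]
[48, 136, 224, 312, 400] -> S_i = 48 + 88*i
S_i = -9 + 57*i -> [-9, 48, 105, 162, 219]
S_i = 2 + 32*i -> [2, 34, 66, 98, 130]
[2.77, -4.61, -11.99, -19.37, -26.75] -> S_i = 2.77 + -7.38*i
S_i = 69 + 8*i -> [69, 77, 85, 93, 101]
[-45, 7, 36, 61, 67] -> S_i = Random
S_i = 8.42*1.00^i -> [8.42, 8.42, 8.42, 8.42, 8.42]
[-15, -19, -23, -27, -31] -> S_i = -15 + -4*i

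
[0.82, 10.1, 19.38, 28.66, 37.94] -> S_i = 0.82 + 9.28*i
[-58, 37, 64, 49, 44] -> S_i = Random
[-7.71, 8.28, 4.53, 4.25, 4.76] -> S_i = Random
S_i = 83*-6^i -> [83, -498, 2988, -17928, 107568]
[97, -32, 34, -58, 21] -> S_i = Random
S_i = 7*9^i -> [7, 63, 567, 5103, 45927]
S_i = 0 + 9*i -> [0, 9, 18, 27, 36]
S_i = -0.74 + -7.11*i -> [-0.74, -7.85, -14.96, -22.07, -29.18]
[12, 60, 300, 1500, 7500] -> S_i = 12*5^i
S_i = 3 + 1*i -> [3, 4, 5, 6, 7]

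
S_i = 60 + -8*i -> [60, 52, 44, 36, 28]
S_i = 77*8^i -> [77, 616, 4928, 39424, 315392]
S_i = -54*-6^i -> [-54, 324, -1944, 11664, -69984]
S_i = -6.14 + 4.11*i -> [-6.14, -2.03, 2.08, 6.19, 10.3]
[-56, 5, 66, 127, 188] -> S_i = -56 + 61*i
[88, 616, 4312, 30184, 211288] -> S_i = 88*7^i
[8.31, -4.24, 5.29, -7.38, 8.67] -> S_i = Random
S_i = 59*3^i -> [59, 177, 531, 1593, 4779]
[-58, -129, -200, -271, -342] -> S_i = -58 + -71*i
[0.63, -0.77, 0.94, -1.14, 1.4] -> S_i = 0.63*(-1.22)^i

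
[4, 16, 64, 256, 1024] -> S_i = 4*4^i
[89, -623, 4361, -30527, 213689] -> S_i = 89*-7^i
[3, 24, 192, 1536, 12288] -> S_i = 3*8^i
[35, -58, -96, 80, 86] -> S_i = Random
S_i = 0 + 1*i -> [0, 1, 2, 3, 4]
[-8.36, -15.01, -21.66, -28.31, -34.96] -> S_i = -8.36 + -6.65*i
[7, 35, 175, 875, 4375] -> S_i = 7*5^i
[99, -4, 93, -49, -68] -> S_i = Random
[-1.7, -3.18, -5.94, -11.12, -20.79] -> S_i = -1.70*1.87^i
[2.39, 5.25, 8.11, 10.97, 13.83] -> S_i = 2.39 + 2.86*i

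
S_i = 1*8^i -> [1, 8, 64, 512, 4096]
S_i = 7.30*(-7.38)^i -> [7.3, -53.87, 397.59, -2934.22, 21654.51]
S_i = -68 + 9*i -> [-68, -59, -50, -41, -32]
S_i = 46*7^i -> [46, 322, 2254, 15778, 110446]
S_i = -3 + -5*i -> [-3, -8, -13, -18, -23]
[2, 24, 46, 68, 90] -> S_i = 2 + 22*i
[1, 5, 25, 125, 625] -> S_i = 1*5^i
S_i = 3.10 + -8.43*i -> [3.1, -5.33, -13.76, -22.19, -30.62]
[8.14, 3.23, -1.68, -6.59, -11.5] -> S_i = 8.14 + -4.91*i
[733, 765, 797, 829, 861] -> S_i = 733 + 32*i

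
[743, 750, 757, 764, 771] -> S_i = 743 + 7*i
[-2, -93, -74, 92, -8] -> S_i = Random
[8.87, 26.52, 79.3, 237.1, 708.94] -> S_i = 8.87*2.99^i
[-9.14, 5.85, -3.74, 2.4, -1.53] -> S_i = -9.14*(-0.64)^i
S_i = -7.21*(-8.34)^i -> [-7.21, 60.13, -501.5, 4182.48, -34881.85]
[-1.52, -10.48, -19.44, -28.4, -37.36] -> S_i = -1.52 + -8.96*i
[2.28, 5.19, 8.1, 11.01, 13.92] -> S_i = 2.28 + 2.91*i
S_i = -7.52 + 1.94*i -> [-7.52, -5.58, -3.64, -1.7, 0.24]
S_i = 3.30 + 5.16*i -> [3.3, 8.46, 13.62, 18.78, 23.94]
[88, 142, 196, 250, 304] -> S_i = 88 + 54*i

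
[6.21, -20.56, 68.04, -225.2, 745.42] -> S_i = 6.21*(-3.31)^i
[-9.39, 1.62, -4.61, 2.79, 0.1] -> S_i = Random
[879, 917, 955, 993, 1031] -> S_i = 879 + 38*i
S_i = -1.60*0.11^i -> [-1.6, -0.18, -0.02, -0.0, -0.0]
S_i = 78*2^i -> [78, 156, 312, 624, 1248]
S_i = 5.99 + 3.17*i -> [5.99, 9.16, 12.33, 15.5, 18.67]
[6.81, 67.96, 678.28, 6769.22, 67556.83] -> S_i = 6.81*9.98^i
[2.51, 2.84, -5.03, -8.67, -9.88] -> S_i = Random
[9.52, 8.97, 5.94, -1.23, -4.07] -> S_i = Random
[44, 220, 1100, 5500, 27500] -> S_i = 44*5^i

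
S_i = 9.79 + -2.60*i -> [9.79, 7.19, 4.59, 1.99, -0.61]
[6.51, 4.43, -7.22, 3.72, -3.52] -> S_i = Random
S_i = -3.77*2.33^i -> [-3.77, -8.78, -20.47, -47.69, -111.11]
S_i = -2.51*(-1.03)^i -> [-2.51, 2.59, -2.66, 2.74, -2.83]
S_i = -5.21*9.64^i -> [-5.21, -50.22, -484.16, -4667.33, -44993.09]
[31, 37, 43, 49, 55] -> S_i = 31 + 6*i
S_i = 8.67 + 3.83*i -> [8.67, 12.5, 16.33, 20.16, 23.99]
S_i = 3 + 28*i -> [3, 31, 59, 87, 115]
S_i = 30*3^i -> [30, 90, 270, 810, 2430]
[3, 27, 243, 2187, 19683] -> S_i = 3*9^i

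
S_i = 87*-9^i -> [87, -783, 7047, -63423, 570807]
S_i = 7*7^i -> [7, 49, 343, 2401, 16807]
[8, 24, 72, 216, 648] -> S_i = 8*3^i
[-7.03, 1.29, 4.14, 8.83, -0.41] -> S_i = Random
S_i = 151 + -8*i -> [151, 143, 135, 127, 119]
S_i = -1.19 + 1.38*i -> [-1.19, 0.19, 1.57, 2.95, 4.33]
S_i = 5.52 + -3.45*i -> [5.52, 2.07, -1.38, -4.83, -8.28]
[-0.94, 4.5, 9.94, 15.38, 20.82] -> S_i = -0.94 + 5.44*i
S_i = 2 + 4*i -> [2, 6, 10, 14, 18]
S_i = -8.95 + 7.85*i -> [-8.95, -1.1, 6.75, 14.6, 22.45]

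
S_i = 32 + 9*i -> [32, 41, 50, 59, 68]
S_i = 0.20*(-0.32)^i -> [0.2, -0.06, 0.02, -0.01, 0.0]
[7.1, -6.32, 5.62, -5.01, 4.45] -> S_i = 7.10*(-0.89)^i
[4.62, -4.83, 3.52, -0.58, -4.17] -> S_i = Random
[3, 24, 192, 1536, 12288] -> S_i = 3*8^i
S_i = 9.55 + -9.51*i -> [9.55, 0.04, -9.47, -18.98, -28.49]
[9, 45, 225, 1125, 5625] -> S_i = 9*5^i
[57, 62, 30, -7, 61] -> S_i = Random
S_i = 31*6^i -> [31, 186, 1116, 6696, 40176]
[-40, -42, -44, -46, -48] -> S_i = -40 + -2*i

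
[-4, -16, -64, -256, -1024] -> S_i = -4*4^i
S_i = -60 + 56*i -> [-60, -4, 52, 108, 164]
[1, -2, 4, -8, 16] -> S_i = 1*-2^i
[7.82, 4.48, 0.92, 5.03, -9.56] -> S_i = Random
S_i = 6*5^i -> [6, 30, 150, 750, 3750]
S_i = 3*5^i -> [3, 15, 75, 375, 1875]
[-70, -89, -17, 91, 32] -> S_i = Random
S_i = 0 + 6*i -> [0, 6, 12, 18, 24]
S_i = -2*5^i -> [-2, -10, -50, -250, -1250]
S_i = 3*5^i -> [3, 15, 75, 375, 1875]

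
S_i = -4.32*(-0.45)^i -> [-4.32, 1.94, -0.87, 0.39, -0.18]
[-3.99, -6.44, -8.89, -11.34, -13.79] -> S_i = -3.99 + -2.45*i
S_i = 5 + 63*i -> [5, 68, 131, 194, 257]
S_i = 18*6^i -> [18, 108, 648, 3888, 23328]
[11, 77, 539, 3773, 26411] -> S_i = 11*7^i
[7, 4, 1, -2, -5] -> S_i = 7 + -3*i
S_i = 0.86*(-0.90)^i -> [0.86, -0.77, 0.7, -0.63, 0.56]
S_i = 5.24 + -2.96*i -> [5.24, 2.28, -0.68, -3.64, -6.6]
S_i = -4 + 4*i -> [-4, 0, 4, 8, 12]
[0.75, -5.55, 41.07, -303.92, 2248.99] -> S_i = 0.75*(-7.40)^i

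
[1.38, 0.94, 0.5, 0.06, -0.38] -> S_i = 1.38 + -0.44*i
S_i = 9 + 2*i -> [9, 11, 13, 15, 17]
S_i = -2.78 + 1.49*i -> [-2.78, -1.29, 0.2, 1.69, 3.18]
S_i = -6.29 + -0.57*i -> [-6.29, -6.86, -7.43, -8.0, -8.57]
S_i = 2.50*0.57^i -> [2.5, 1.42, 0.81, 0.46, 0.26]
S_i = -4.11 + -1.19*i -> [-4.11, -5.3, -6.49, -7.68, -8.87]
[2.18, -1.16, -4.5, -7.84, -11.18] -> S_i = 2.18 + -3.34*i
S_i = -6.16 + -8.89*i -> [-6.16, -15.05, -23.94, -32.83, -41.72]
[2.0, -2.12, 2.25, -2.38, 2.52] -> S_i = 2.00*(-1.06)^i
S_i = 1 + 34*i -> [1, 35, 69, 103, 137]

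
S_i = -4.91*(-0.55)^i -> [-4.91, 2.7, -1.49, 0.82, -0.45]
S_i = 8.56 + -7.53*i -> [8.56, 1.03, -6.5, -14.03, -21.56]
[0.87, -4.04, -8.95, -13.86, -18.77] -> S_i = 0.87 + -4.91*i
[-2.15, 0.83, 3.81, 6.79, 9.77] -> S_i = -2.15 + 2.98*i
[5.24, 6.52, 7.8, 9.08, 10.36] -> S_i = 5.24 + 1.28*i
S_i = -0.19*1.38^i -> [-0.19, -0.26, -0.36, -0.5, -0.69]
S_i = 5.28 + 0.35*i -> [5.28, 5.63, 5.98, 6.33, 6.68]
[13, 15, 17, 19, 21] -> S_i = 13 + 2*i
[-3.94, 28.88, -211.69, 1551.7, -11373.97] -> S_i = -3.94*(-7.33)^i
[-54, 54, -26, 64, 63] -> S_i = Random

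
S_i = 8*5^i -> [8, 40, 200, 1000, 5000]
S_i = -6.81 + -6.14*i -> [-6.81, -12.95, -19.09, -25.23, -31.37]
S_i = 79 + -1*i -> [79, 78, 77, 76, 75]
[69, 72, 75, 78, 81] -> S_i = 69 + 3*i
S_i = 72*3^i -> [72, 216, 648, 1944, 5832]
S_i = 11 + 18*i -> [11, 29, 47, 65, 83]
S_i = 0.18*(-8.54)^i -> [0.18, -1.54, 13.13, -112.11, 957.42]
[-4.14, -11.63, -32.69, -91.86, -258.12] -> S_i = -4.14*2.81^i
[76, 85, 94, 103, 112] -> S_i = 76 + 9*i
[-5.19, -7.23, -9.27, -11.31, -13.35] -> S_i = -5.19 + -2.04*i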